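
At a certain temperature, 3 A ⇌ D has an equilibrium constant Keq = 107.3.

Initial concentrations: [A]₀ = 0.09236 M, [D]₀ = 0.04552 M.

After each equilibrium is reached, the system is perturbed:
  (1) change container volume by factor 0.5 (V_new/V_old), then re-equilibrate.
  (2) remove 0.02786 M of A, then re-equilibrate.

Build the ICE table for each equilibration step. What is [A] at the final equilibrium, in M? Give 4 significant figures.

Q₀ = 57.78 vs Keq = 107.3 ⇒ Q<K, forward
Step 1:
                   A          D
  Initial    0.09236    0.04552
  Change    -0.01463   0.004876
  Equil      0.07773     0.0504
  solve Keq expr → x = 0.004876; check Q = 107.3
Then change container volume by factor 0.5 (V_new/V_old).
Step 2:
                   A          D
  Initial     0.1555     0.1008
  Change    -0.05219     0.0174
  Equil       0.1033     0.1182
  solve Keq expr → x = 0.0174; check Q = 107.3
Then remove 0.02786 M of A.
Step 3:
                   A          D
  Initial    0.07541     0.1182
  Change     0.02534  -0.008446
  Equil       0.1008     0.1097
  solve Keq expr → x = -0.008446; check Q = 107.3

[A]_eq = 0.1008 M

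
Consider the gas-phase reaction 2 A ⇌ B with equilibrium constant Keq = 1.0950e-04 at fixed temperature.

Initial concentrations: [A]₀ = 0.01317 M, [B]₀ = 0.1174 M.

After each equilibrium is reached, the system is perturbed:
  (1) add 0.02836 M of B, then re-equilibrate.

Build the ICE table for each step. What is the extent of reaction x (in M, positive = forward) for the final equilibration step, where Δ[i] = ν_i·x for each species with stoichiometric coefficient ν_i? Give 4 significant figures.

Q₀ = 676.9 vs Keq = 1.0950e-04 ⇒ Q>K, reverse
Step 1:
                    A           B
  I           0.01317      0.1174
  C            0.2348     -0.1174
  E             0.248  6.7323e-06
  solve Keq expr → x = -0.1174; check Q = 1.0950e-04
Then add 0.02836 M of B.
Step 2:
                    A           B
  I             0.248     0.02837
  C           0.05671    -0.02836
  E            0.3047  1.0164e-05
  solve Keq expr → x = -0.02836; check Q = 1.0950e-04

x = -0.02836 M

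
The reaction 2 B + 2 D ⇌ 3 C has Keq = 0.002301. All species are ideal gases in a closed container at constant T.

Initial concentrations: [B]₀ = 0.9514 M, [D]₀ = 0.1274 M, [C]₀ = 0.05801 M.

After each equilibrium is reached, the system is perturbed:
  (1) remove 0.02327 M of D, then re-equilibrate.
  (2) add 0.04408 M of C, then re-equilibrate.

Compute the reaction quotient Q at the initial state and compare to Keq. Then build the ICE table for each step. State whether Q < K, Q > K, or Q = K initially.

Q₀ = 0.01329; Q > K (proceeds reverse)

Q₀ = 0.01329 vs Keq = 0.002301 ⇒ Q>K, reverse
Step 1:
                  B         D         C
  I          0.9514    0.1274   0.05801
  C         0.01519   0.01519  -0.02278
  E          0.9666    0.1426   0.03523
  solve Keq expr → x = -0.007595; check Q = 0.002301
Then remove 0.02327 M of D.
Step 2:
                  B         D         C
  I          0.9666    0.1193   0.03523
  C        0.002326  0.002326 -0.003489
  E          0.9689    0.1216   0.03174
  solve Keq expr → x = -0.001163; check Q = 0.002301
Then add 0.04408 M of C.
Step 3:
                  B         D         C
  I          0.9689    0.1216   0.07582
  C         0.02604   0.02604  -0.03906
  E           0.995    0.1477   0.03676
  solve Keq expr → x = -0.01302; check Q = 0.002301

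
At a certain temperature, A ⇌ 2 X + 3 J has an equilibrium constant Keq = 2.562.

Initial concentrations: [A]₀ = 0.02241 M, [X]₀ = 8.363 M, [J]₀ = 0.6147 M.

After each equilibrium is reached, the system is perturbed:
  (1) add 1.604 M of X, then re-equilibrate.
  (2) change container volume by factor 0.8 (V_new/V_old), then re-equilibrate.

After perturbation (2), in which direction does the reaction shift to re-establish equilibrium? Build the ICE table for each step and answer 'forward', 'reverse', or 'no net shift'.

Q₀ = 724.9 vs Keq = 2.562 ⇒ Q>K, reverse
Step 1:
                  A         X         J
  init      0.02241     8.363    0.6147
  Δ          0.1427   -0.2855   -0.4282
  eq         0.1651     8.078    0.1865
  solve Keq expr → x = -0.1427; check Q = 2.562
Then add 1.604 M of X.
Step 2:
                  A         X         J
  init       0.1651     9.682    0.1865
  Δ        0.006327  -0.01265  -0.01898
  eq         0.1715     9.669    0.1675
  solve Keq expr → x = -0.006327; check Q = 2.562
Then change container volume by factor 0.8 (V_new/V_old).
Step 3:
                  A         X         J
  init       0.2143     12.09    0.2094
  Δ         0.01656  -0.03312  -0.04968
  eq         0.2309     12.05    0.1597
  solve Keq expr → x = -0.01656; check Q = 2.562

Direction: reverse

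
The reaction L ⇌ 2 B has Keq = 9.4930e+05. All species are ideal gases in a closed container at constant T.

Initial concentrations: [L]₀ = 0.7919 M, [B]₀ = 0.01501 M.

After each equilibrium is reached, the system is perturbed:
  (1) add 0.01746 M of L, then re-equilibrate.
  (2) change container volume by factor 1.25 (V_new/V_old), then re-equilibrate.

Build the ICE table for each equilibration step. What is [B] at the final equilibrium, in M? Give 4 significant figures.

[B]_eq = 1.307 M

Q₀ = 2.8451e-04 vs Keq = 9.4930e+05 ⇒ Q<K, forward
Step 1:
                   L          B
  init        0.7919    0.01501
  Δ          -0.7919      1.584
  eq      2.6927e-06      1.599
  solve Keq expr → x = 0.7919; check Q = 9.4930e+05
Then add 0.01746 M of L.
Step 2:
                   L          B
  init       0.01746      1.599
  Δ         -0.01746    0.03492
  eq      2.8116e-06      1.634
  solve Keq expr → x = 0.01746; check Q = 9.4930e+05
Then change container volume by factor 1.25 (V_new/V_old).
Step 3:
                   L          B
  init    2.2493e-06      1.307
  Δ       -4.4985e-07 8.9971e-07
  eq      1.7994e-06      1.307
  solve Keq expr → x = 4.4985e-07; check Q = 9.4930e+05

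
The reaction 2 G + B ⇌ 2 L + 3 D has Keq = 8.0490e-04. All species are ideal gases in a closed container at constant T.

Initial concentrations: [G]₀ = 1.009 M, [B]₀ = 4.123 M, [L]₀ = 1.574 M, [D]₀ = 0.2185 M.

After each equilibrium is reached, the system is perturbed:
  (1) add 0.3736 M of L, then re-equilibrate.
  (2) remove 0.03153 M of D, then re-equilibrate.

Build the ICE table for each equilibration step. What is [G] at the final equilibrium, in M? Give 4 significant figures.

Q₀ = 0.006157 vs Keq = 8.0490e-04 ⇒ Q>K, reverse
Step 1:
                  G         B         L         D
  Initial     1.009     4.123     1.574    0.2185
  Change    0.06609   0.03305  -0.06609  -0.09914
  Equil       1.075     4.156     1.508    0.1194
  solve Keq expr → x = -0.03305; check Q = 8.0490e-04
Then add 0.3736 M of L.
Step 2:
                  G         B         L         D
  Initial     1.075     4.156     1.882    0.1194
  Change     0.0102  0.005102   -0.0102  -0.01531
  Equil       1.085     4.161     1.871    0.1041
  solve Keq expr → x = -0.005102; check Q = 8.0490e-04
Then remove 0.03153 M of D.
Step 3:
                  G         B         L         D
  Initial     1.085     4.161     1.871   0.07252
  Change   -0.01965 -0.009825   0.01965   0.02948
  Equil       1.066     4.151     1.891     0.102
  solve Keq expr → x = 0.009825; check Q = 8.0490e-04

[G]_eq = 1.066 M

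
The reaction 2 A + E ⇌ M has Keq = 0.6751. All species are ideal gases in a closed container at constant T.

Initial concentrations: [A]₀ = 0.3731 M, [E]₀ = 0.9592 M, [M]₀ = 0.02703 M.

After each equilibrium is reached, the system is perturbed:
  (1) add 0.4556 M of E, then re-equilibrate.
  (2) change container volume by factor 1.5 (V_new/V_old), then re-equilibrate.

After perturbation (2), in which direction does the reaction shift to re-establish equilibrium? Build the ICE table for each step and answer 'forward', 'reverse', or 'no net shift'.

Q₀ = 0.2024 vs Keq = 0.6751 ⇒ Q<K, forward
Step 1:
                   A          E          M
  init        0.3731     0.9592    0.02703
  Δ         -0.06484   -0.03242    0.03242
  eq          0.3083     0.9268    0.05945
  solve Keq expr → x = 0.03242; check Q = 0.6751
Then add 0.4556 M of E.
Step 2:
                   A          E          M
  init        0.3083      1.382    0.05945
  Δ         -0.02714   -0.01357    0.01357
  eq          0.2811      1.369    0.07302
  solve Keq expr → x = 0.01357; check Q = 0.6751
Then change container volume by factor 1.5 (V_new/V_old).
Step 3:
                   A          E          M
  init        0.1874     0.9125    0.04868
  Δ          0.03516    0.01758   -0.01758
  eq          0.2226     0.9301     0.0311
  solve Keq expr → x = -0.01758; check Q = 0.6751

Direction: reverse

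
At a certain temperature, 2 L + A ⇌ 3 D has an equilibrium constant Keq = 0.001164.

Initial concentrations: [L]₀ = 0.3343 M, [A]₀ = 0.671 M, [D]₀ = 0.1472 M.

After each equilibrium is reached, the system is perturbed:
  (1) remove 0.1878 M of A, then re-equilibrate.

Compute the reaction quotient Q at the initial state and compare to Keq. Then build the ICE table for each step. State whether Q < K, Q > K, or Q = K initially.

Q₀ = 0.04253; Q > K (proceeds reverse)

Q₀ = 0.04253 vs Keq = 0.001164 ⇒ Q>K, reverse
Step 1:
                   L          A          D
  Initial     0.3343      0.671     0.1472
  Change     0.06435    0.03218   -0.09653
  Equil       0.3987     0.7032    0.05067
  solve Keq expr → x = -0.03218; check Q = 0.001164
Then remove 0.1878 M of A.
Step 2:
                   L          A          D
  Initial     0.3987     0.5154    0.05067
  Change    0.003133   0.001567    -0.0047
  Equil       0.4018     0.5169    0.04597
  solve Keq expr → x = -0.001567; check Q = 0.001164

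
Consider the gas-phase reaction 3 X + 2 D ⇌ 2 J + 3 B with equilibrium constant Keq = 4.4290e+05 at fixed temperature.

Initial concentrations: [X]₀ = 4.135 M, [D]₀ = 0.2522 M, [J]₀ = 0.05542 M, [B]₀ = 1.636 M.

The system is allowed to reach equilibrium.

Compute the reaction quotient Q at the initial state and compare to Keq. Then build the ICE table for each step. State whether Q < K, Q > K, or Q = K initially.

Q₀ = 0.002991 vs Keq = 4.4290e+05 ⇒ Q<K, forward
Step 1:
                   X          D          J          B
  Initial      4.135     0.2522    0.05542      1.636
  Change      -0.378     -0.252      0.252      0.378
  Equil        3.757 1.8132e-04     0.3074      2.014
  solve Keq expr → x = 0.126; check Q = 4.4290e+05

Q₀ = 0.002991; Q < K (proceeds forward)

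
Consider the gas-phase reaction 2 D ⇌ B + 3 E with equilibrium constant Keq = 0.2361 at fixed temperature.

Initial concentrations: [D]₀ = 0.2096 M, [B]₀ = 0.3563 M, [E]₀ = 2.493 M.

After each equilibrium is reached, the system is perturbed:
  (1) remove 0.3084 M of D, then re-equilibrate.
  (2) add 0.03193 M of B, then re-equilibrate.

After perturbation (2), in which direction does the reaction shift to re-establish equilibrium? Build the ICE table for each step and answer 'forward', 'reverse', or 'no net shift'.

Q₀ = 125.7 vs Keq = 0.2361 ⇒ Q>K, reverse
Step 1:
                   D          B          E
  I           0.2096     0.3563      2.493
  C           0.6251    -0.3126    -0.9377
  E           0.8347    0.04373      1.555
  solve Keq expr → x = -0.3126; check Q = 0.2361
Then remove 0.3084 M of D.
Step 2:
                   D          B          E
  I           0.5263    0.04373      1.555
  C          0.04166   -0.02083   -0.06249
  E            0.568     0.0229      1.493
  solve Keq expr → x = -0.02083; check Q = 0.2361
Then add 0.03193 M of B.
Step 3:
                   D          B          E
  I            0.568    0.05483      1.493
  C          0.04742   -0.02371   -0.07112
  E           0.6154    0.03112      1.422
  solve Keq expr → x = -0.02371; check Q = 0.2361

Direction: reverse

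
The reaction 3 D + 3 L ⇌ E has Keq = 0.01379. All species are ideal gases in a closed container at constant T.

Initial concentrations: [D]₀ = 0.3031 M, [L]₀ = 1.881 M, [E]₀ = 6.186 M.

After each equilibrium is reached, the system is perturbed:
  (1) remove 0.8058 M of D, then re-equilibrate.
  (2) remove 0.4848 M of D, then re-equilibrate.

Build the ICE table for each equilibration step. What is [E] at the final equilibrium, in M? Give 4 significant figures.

Q₀ = 33.38 vs Keq = 0.01379 ⇒ Q>K, reverse
Step 1:
                  D         L         E
  Initial    0.3031     1.881     6.186
  Change      1.742     1.742   -0.5806
  Equil       2.045     3.623     5.605
  solve Keq expr → x = -0.5806; check Q = 0.01379
Then remove 0.8058 M of D.
Step 2:
                  D         L         E
  Initial     1.239     3.623     5.605
  Change     0.5272    0.5272   -0.1757
  Equil       1.766      4.15      5.43
  solve Keq expr → x = -0.1757; check Q = 0.01379
Then remove 0.4848 M of D.
Step 3:
                  D         L         E
  Initial     1.281      4.15      5.43
  Change     0.3397    0.3397   -0.1132
  Equil       1.621      4.49     5.316
  solve Keq expr → x = -0.1132; check Q = 0.01379

[E]_eq = 5.316 M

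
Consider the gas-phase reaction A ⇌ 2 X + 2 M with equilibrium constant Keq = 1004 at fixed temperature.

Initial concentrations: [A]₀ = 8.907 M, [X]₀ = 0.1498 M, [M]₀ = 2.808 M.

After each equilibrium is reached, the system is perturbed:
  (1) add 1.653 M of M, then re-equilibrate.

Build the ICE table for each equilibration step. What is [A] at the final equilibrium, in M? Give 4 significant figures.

[A]_eq = 5.598 M

Q₀ = 0.01986 vs Keq = 1004 ⇒ Q<K, forward
Step 1:
                   A          X          M
  init         8.907     0.1498      2.808
  Δ           -3.586      7.173      7.173
  eq           5.321      7.323      9.981
  solve Keq expr → x = 3.586; check Q = 1004
Then add 1.653 M of M.
Step 2:
                   A          X          M
  init         5.321      7.323      11.63
  Δ           0.2777    -0.5555    -0.5555
  eq           5.598      6.767      11.08
  solve Keq expr → x = -0.2777; check Q = 1004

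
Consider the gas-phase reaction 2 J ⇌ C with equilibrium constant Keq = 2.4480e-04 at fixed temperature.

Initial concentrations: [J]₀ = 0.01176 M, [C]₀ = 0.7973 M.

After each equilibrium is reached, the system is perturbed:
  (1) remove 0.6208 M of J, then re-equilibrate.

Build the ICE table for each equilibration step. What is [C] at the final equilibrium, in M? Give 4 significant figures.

[C]_eq = 2.3755e-04 M

Q₀ = 5765 vs Keq = 2.4480e-04 ⇒ Q>K, reverse
Step 1:
                    J           C
  Initial     0.01176      0.7973
  Change        1.593     -0.7967
  Equil         1.605  6.3069e-04
  solve Keq expr → x = -0.7967; check Q = 2.4480e-04
Then remove 0.6208 M of J.
Step 2:
                    J           C
  Initial      0.9843  6.3069e-04
  Change   7.8627e-04 -3.9314e-04
  Equil        0.9851  2.3755e-04
  solve Keq expr → x = -3.9314e-04; check Q = 2.4480e-04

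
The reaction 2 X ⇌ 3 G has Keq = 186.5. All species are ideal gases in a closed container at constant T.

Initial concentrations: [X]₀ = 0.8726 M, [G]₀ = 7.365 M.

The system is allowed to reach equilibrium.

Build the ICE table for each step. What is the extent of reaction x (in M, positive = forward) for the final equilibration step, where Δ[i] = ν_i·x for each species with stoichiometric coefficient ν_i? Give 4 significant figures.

x = -0.2055 M

Q₀ = 524.7 vs Keq = 186.5 ⇒ Q>K, reverse
Step 1:
                   X          G
  init        0.8726      7.365
  Δ           0.4111    -0.6166
  eq           1.284      6.748
  solve Keq expr → x = -0.2055; check Q = 186.5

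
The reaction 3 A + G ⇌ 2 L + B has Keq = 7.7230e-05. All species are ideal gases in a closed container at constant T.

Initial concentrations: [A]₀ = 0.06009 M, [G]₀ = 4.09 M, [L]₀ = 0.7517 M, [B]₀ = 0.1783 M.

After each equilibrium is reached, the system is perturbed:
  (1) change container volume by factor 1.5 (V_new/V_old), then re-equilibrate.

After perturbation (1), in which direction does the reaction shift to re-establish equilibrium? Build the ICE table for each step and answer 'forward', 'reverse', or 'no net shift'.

Direction: reverse

Q₀ = 113.5 vs Keq = 7.7230e-05 ⇒ Q>K, reverse
Step 1:
                  A         G         L         B
  I         0.06009      4.09    0.7517    0.1783
  C          0.5336    0.1779   -0.3557   -0.1779
  E          0.5937     4.268     0.396 4.3983e-04
  solve Keq expr → x = -0.1779; check Q = 7.7230e-05
Then change container volume by factor 1.5 (V_new/V_old).
Step 2:
                  A         G         L         B
  I          0.3958     2.845     0.264 2.9322e-04
  C       2.9104e-04 9.7014e-05 -1.9403e-04 -9.7014e-05
  E          0.3961     2.845    0.2638 1.9621e-04
  solve Keq expr → x = -9.7014e-05; check Q = 7.7230e-05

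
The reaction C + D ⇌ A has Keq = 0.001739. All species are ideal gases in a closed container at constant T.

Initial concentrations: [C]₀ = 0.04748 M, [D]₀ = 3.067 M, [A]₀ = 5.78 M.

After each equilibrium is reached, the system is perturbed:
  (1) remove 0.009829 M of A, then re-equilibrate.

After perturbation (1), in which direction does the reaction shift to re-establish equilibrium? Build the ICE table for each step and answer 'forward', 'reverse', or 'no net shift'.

Q₀ = 39.69 vs Keq = 0.001739 ⇒ Q>K, reverse
Step 1:
                  C         D         A
  Initial   0.04748     3.067      5.78
  Change      5.693     5.693    -5.693
  Equil        5.74      8.76   0.08744
  solve Keq expr → x = -5.693; check Q = 0.001739
Then remove 0.009829 M of A.
Step 2:
                  C         D         A
  Initial      5.74      8.76   0.07761
  Change  -0.009587 -0.009587  0.009587
  Equil        5.73      8.75    0.0872
  solve Keq expr → x = 0.009587; check Q = 0.001739

Direction: forward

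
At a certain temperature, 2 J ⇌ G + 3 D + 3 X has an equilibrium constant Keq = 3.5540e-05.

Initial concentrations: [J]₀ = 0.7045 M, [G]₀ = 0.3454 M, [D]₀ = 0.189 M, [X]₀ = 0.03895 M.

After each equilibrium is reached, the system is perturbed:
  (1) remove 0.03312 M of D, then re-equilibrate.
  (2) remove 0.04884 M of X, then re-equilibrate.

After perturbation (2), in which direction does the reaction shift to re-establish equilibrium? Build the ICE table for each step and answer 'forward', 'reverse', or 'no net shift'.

Q₀ = 2.7763e-07 vs Keq = 3.5540e-05 ⇒ Q<K, forward
Step 1:
                    J           G           D           X
  Initial      0.7045      0.3454       0.189     0.03895
  Change     -0.05699      0.0285     0.08549     0.08549
  Equil        0.6475      0.3739      0.2745      0.1244
  solve Keq expr → x = 0.0285; check Q = 3.5540e-05
Then remove 0.03312 M of D.
Step 2:
                    J           G           D           X
  Initial      0.6475      0.3739      0.2414      0.1244
  Change    -0.006712    0.003356     0.01007     0.01007
  Equil        0.6408      0.3773      0.2514      0.1345
  solve Keq expr → x = 0.003356; check Q = 3.5540e-05
Then remove 0.04884 M of X.
Step 3:
                    J           G           D           X
  Initial      0.6408      0.3773      0.2514     0.08567
  Change     -0.02042     0.01021     0.03063     0.03063
  Equil        0.6204      0.3875      0.2821      0.1163
  solve Keq expr → x = 0.01021; check Q = 3.5540e-05

Direction: forward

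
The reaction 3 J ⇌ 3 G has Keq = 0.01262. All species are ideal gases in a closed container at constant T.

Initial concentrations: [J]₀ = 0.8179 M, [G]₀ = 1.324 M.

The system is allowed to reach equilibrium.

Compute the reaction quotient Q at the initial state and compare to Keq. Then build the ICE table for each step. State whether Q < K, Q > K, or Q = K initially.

Q₀ = 4.242; Q > K (proceeds reverse)

Q₀ = 4.242 vs Keq = 0.01262 ⇒ Q>K, reverse
Step 1:
                  J         G
  Initial    0.8179     1.324
  Change     0.9195   -0.9195
  Equil       1.737    0.4045
  solve Keq expr → x = -0.3065; check Q = 0.01262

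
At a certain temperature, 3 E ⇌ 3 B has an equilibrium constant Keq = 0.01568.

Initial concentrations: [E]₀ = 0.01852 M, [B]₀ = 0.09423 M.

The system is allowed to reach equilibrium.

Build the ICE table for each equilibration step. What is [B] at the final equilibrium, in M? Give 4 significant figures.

[B]_eq = 0.02257 M

Q₀ = 131.7 vs Keq = 0.01568 ⇒ Q>K, reverse
Step 1:
                   E          B
  I          0.01852    0.09423
  C          0.07166   -0.07166
  E          0.09018    0.02257
  solve Keq expr → x = -0.02389; check Q = 0.01568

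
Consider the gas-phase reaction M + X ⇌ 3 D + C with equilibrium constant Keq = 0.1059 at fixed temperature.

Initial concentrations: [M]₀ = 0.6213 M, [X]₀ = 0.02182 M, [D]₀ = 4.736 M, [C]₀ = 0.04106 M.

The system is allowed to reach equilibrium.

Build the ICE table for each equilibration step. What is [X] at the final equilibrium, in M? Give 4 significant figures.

Q₀ = 321.7 vs Keq = 0.1059 ⇒ Q>K, reverse
Step 1:
                    M           X           D           C
  Initial      0.6213     0.02182       4.736     0.04106
  Change      0.04102     0.04102      -0.123    -0.04102
  Equil        0.6623     0.06284       4.613  4.4898e-05
  solve Keq expr → x = -0.04102; check Q = 0.1059

[X]_eq = 0.06284 M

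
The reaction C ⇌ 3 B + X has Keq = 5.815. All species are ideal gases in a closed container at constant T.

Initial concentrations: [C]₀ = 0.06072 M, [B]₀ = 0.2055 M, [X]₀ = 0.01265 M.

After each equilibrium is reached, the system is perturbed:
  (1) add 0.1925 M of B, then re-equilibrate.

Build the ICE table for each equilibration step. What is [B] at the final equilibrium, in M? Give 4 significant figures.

Q₀ = 0.001808 vs Keq = 5.815 ⇒ Q<K, forward
Step 1:
                  C         B         X
  I         0.06072    0.2055   0.01265
  C           -0.06      0.18      0.06
  E       7.1586e-04    0.3855   0.07265
  solve Keq expr → x = 0.06; check Q = 5.815
Then add 0.1925 M of B.
Step 2:
                  C         B         X
  I       7.1586e-04     0.578   0.07265
  C        0.001586 -0.004759 -0.001586
  E        0.002302    0.5733   0.07107
  solve Keq expr → x = -0.001586; check Q = 5.815

[B]_eq = 0.5733 M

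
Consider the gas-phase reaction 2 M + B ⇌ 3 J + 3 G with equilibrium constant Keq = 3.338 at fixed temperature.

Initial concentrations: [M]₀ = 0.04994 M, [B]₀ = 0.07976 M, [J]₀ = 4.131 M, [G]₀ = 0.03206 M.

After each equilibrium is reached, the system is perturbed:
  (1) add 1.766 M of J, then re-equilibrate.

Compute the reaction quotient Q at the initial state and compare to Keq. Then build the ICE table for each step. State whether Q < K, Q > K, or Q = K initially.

Q₀ = 11.68; Q > K (proceeds reverse)

Q₀ = 11.68 vs Keq = 3.338 ⇒ Q>K, reverse
Step 1:
                  M         B         J         G
  Initial   0.04994   0.07976     4.131   0.03206
  Change   0.005972  0.002986 -0.008959 -0.008959
  Equil     0.05591   0.08275     4.122    0.0231
  solve Keq expr → x = -0.002986; check Q = 3.338
Then add 1.766 M of J.
Step 2:
                  M         B         J         G
  Initial   0.05591   0.08275     5.888    0.0231
  Change   0.004008  0.002004 -0.006012 -0.006012
  Equil     0.05992   0.08475     5.882   0.01709
  solve Keq expr → x = -0.002004; check Q = 3.338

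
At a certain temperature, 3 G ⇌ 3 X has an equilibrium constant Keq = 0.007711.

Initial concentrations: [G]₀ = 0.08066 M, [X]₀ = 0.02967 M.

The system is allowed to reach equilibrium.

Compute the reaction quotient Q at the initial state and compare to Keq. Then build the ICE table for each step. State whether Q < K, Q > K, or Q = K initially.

Q₀ = 0.04977; Q > K (proceeds reverse)

Q₀ = 0.04977 vs Keq = 0.007711 ⇒ Q>K, reverse
Step 1:
                   G          X
  init       0.08066    0.02967
  Δ          0.01147   -0.01147
  eq         0.09213     0.0182
  solve Keq expr → x = -0.003823; check Q = 0.007711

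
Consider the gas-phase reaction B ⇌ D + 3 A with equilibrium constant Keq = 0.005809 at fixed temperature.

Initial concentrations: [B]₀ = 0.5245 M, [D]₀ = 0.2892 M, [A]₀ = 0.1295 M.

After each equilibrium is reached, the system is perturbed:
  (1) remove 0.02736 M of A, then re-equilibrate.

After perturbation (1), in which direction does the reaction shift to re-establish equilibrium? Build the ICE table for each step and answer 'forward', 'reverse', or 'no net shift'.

Direction: forward

Q₀ = 0.001197 vs Keq = 0.005809 ⇒ Q<K, forward
Step 1:
                    B           D           A
  I            0.5245      0.2892      0.1295
  C          -0.02658     0.02658     0.07973
  E            0.4979      0.3158      0.2092
  solve Keq expr → x = 0.02658; check Q = 0.005809
Then remove 0.02736 M of A.
Step 2:
                    B           D           A
  I            0.4979      0.3158      0.1819
  C         -0.008151    0.008151     0.02445
  E            0.4898      0.3239      0.2063
  solve Keq expr → x = 0.008151; check Q = 0.005809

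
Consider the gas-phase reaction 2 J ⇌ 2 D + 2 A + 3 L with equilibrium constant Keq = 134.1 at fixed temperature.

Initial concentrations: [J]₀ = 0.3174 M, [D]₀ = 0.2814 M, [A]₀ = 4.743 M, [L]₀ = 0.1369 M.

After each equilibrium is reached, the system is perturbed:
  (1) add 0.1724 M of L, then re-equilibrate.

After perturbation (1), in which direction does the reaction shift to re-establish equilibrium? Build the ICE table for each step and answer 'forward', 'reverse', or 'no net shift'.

Q₀ = 0.04537 vs Keq = 134.1 ⇒ Q<K, forward
Step 1:
                  J         D         A         L
  Initial    0.3174    0.2814     4.743    0.1369
  Change    -0.2392    0.2392    0.2392    0.3588
  Equil     0.07818    0.5206     4.982    0.4957
  solve Keq expr → x = 0.1196; check Q = 134.1
Then add 0.1724 M of L.
Step 2:
                  J         D         A         L
  Initial   0.07818    0.5206     4.982    0.6681
  Change     0.0269   -0.0269   -0.0269  -0.04036
  Equil      0.1051    0.4937     4.955    0.6278
  solve Keq expr → x = -0.01345; check Q = 134.1

Direction: reverse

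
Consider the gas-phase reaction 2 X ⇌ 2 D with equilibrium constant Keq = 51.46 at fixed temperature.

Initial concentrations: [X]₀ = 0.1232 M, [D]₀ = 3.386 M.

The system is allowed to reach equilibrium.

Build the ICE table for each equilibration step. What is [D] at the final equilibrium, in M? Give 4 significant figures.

Q₀ = 755.4 vs Keq = 51.46 ⇒ Q>K, reverse
Step 1:
                    X           D
  Initial      0.1232       3.386
  Change       0.3061     -0.3061
  Equil        0.4293        3.08
  solve Keq expr → x = -0.1531; check Q = 51.46

[D]_eq = 3.08 M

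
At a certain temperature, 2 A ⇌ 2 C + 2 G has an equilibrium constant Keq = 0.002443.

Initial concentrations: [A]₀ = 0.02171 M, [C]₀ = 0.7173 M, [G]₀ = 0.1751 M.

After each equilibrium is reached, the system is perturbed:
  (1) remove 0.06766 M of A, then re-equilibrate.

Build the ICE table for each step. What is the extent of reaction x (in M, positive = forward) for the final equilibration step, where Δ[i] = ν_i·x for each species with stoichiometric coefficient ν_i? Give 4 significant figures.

x = -0.002705 M

Q₀ = 33.47 vs Keq = 0.002443 ⇒ Q>K, reverse
Step 1:
                  A         C         G
  init      0.02171    0.7173    0.1751
  Δ          0.1591   -0.1591   -0.1591
  eq         0.1808    0.5582   0.01601
  solve Keq expr → x = -0.07955; check Q = 0.002443
Then remove 0.06766 M of A.
Step 2:
                  A         C         G
  init       0.1131    0.5582   0.01601
  Δ        0.005409 -0.005409 -0.005409
  eq         0.1186    0.5528    0.0106
  solve Keq expr → x = -0.002705; check Q = 0.002443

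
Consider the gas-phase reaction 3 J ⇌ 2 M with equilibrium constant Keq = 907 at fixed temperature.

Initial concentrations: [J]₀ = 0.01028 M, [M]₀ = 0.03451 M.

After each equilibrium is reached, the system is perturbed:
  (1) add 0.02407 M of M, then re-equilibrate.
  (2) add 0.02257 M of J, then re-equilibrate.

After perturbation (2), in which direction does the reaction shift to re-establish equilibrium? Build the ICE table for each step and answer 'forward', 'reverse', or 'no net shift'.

Q₀ = 1096 vs Keq = 907 ⇒ Q>K, reverse
Step 1:
                    J           M
  init        0.01028     0.03451
  Δ        5.8735e-04 -3.9157e-04
  eq          0.01087     0.03412
  solve Keq expr → x = -1.9578e-04; check Q = 907
Then add 0.02407 M of M.
Step 2:
                    J           M
  init        0.01087     0.05819
  Δ           0.00415   -0.002766
  eq          0.01502     0.05542
  solve Keq expr → x = -0.001383; check Q = 907
Then add 0.02257 M of J.
Step 3:
                    J           M
  init        0.03759     0.05542
  Δ          -0.02022     0.01348
  eq          0.01736      0.0689
  solve Keq expr → x = 0.006741; check Q = 907

Direction: forward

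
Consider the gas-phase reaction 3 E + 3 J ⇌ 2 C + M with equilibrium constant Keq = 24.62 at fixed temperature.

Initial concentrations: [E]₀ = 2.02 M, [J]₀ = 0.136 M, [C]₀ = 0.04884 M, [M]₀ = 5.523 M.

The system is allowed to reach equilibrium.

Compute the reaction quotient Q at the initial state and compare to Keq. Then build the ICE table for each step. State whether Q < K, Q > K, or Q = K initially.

Q₀ = 0.6354; Q < K (proceeds forward)

Q₀ = 0.6354 vs Keq = 24.62 ⇒ Q<K, forward
Step 1:
                  E         J         C         M
  Initial      2.02     0.136   0.04884     5.523
  Change    -0.0706   -0.0706   0.04707   0.02353
  Equil       1.949    0.0654   0.09591     5.547
  solve Keq expr → x = 0.02353; check Q = 24.62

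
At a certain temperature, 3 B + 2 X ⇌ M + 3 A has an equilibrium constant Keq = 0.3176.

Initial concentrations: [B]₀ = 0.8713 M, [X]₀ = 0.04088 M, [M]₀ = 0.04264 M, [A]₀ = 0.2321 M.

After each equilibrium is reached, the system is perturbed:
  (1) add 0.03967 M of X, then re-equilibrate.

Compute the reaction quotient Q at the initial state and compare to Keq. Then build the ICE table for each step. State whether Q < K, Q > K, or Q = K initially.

Q₀ = 0.4823; Q > K (proceeds reverse)

Q₀ = 0.4823 vs Keq = 0.3176 ⇒ Q>K, reverse
Step 1:
                   B          X          M          A
  Initial     0.8713    0.04088    0.04264     0.2321
  Change    0.007543   0.005029  -0.002514  -0.007543
  Equil       0.8788    0.04591    0.04013     0.2246
  solve Keq expr → x = -0.002514; check Q = 0.3176
Then add 0.03967 M of X.
Step 2:
                   B          X          M          A
  Initial     0.8788    0.08558    0.04013     0.2246
  Change    -0.03024   -0.02016    0.01008    0.03024
  Equil       0.8486    0.06542    0.05021     0.2548
  solve Keq expr → x = 0.01008; check Q = 0.3176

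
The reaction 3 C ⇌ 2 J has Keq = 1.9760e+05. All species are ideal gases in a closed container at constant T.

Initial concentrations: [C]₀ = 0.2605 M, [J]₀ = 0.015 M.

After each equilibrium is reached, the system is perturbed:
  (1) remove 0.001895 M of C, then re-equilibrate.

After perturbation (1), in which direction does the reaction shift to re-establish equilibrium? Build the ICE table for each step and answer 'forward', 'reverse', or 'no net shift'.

Direction: reverse

Q₀ = 0.01273 vs Keq = 1.9760e+05 ⇒ Q<K, forward
Step 1:
                  C         J
  I          0.2605     0.015
  C         -0.2549      0.17
  E        0.005573     0.185
  solve Keq expr → x = 0.08498; check Q = 1.9760e+05
Then remove 0.001895 M of C.
Step 2:
                  C         J
  I        0.003678     0.185
  C         0.00187 -0.001247
  E        0.005548    0.1837
  solve Keq expr → x = -6.2331e-04; check Q = 1.9760e+05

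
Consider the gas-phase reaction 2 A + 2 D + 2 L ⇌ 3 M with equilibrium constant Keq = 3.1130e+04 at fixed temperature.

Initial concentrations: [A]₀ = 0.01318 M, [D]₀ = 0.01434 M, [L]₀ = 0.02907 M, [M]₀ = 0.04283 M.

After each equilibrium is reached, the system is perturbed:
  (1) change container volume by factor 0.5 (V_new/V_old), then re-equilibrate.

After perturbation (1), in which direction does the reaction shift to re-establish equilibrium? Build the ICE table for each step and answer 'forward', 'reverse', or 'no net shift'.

Direction: forward

Q₀ = 2.6027e+06 vs Keq = 3.1130e+04 ⇒ Q>K, reverse
Step 1:
                   A          D          L          M
  Initial    0.01318    0.01434    0.02907    0.04283
  Change     0.01093    0.01093    0.01093   -0.01639
  Equil      0.02411    0.02527       0.04    0.02644
  solve Keq expr → x = -0.005464; check Q = 3.1130e+04
Then change container volume by factor 0.5 (V_new/V_old).
Step 2:
                   A          D          L          M
  Initial    0.04822    0.05054       0.08    0.05288
  Change     -0.0108    -0.0108    -0.0108     0.0162
  Equil      0.03742    0.03974     0.0692    0.06907
  solve Keq expr → x = 0.005399; check Q = 3.1130e+04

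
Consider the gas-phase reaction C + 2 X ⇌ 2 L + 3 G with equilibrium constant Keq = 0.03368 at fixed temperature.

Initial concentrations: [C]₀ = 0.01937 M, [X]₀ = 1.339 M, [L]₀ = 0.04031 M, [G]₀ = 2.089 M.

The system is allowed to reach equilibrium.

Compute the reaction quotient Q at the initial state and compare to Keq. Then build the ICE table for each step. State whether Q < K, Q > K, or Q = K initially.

Q₀ = 0.4265 vs Keq = 0.03368 ⇒ Q>K, reverse
Step 1:
                   C          X          L          G
  init       0.01937      1.339    0.04031      2.089
  Δ          0.01254    0.02509   -0.02509   -0.03763
  eq         0.03191      1.364    0.01522      2.051
  solve Keq expr → x = -0.01254; check Q = 0.03368

Q₀ = 0.4265; Q > K (proceeds reverse)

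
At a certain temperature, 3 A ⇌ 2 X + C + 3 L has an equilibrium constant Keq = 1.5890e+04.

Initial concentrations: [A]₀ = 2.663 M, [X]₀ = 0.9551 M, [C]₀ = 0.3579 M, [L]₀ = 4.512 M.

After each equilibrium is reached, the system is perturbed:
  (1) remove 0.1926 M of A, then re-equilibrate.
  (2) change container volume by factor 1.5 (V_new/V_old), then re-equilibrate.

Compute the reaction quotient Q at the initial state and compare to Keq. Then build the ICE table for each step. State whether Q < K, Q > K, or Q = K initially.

Q₀ = 1.588; Q < K (proceeds forward)

Q₀ = 1.588 vs Keq = 1.5890e+04 ⇒ Q<K, forward
Step 1:
                    A           X           C           L
  I             2.663      0.9551      0.3579       4.512
  C            -2.173       1.449      0.7244       2.173
  E            0.4899       2.404       1.082       6.685
  solve Keq expr → x = 0.7244; check Q = 1.5890e+04
Then remove 0.1926 M of A.
Step 2:
                    A           X           C           L
  I            0.2973       2.404       1.082       6.685
  C            0.1591      -0.106    -0.05302     -0.1591
  E            0.4564       2.298       1.029       6.526
  solve Keq expr → x = -0.05302; check Q = 1.5890e+04
Then change container volume by factor 1.5 (V_new/V_old).
Step 3:
                    A           X           C           L
  I            0.3042       1.532      0.6862       4.351
  C          -0.08895      0.0593     0.02965     0.08895
  E            0.2153       1.591      0.7158        4.44
  solve Keq expr → x = 0.02965; check Q = 1.5890e+04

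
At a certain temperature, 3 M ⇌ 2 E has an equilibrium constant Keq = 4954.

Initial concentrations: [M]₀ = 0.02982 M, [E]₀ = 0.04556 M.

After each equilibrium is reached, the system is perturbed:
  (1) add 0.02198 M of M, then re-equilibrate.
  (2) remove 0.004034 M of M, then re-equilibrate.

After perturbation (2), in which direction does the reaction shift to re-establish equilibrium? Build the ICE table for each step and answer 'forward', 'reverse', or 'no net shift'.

Q₀ = 78.28 vs Keq = 4954 ⇒ Q<K, forward
Step 1:
                    M           E
  Initial     0.02982     0.04556
  Change     -0.02088     0.01392
  Equil      0.008939     0.05948
  solve Keq expr → x = 0.00696; check Q = 4954
Then add 0.02198 M of M.
Step 2:
                    M           E
  Initial     0.03092     0.05948
  Change     -0.02065     0.01377
  Equil       0.01027     0.07325
  solve Keq expr → x = 0.006883; check Q = 4954
Then remove 0.004034 M of M.
Step 3:
                    M           E
  Initial    0.006235     0.07325
  Change     0.003796   -0.002531
  Equil       0.01003     0.07072
  solve Keq expr → x = -0.001265; check Q = 4954

Direction: reverse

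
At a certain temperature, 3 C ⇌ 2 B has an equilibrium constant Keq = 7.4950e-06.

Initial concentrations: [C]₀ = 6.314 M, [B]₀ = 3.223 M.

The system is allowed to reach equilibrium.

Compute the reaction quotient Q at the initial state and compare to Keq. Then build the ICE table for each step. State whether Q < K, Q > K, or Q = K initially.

Q₀ = 0.04127 vs Keq = 7.4950e-06 ⇒ Q>K, reverse
Step 1:
                  C         B
  I           6.314     3.223
  C           4.685    -3.123
  E              11   0.09986
  solve Keq expr → x = -1.562; check Q = 7.4950e-06

Q₀ = 0.04127; Q > K (proceeds reverse)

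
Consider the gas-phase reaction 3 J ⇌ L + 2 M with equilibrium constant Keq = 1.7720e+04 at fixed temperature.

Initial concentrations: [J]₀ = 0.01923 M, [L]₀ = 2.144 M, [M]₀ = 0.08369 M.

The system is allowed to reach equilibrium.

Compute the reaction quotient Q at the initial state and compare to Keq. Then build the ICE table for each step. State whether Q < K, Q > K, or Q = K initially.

Q₀ = 2112 vs Keq = 1.7720e+04 ⇒ Q<K, forward
Step 1:
                   J          L          M
  init       0.01923      2.144    0.08369
  Δ          -0.0093     0.0031     0.0062
  eq         0.00993      2.147    0.08989
  solve Keq expr → x = 0.0031; check Q = 1.7720e+04

Q₀ = 2112; Q < K (proceeds forward)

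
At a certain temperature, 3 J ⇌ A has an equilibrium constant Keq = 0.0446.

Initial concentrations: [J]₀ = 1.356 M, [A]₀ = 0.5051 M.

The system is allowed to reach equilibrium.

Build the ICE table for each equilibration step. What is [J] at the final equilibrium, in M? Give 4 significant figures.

Q₀ = 0.2026 vs Keq = 0.0446 ⇒ Q>K, reverse
Step 1:
                  J         A
  Initial     1.356    0.5051
  Change     0.5657   -0.1886
  Equil       1.922    0.3165
  solve Keq expr → x = -0.1886; check Q = 0.0446

[J]_eq = 1.922 M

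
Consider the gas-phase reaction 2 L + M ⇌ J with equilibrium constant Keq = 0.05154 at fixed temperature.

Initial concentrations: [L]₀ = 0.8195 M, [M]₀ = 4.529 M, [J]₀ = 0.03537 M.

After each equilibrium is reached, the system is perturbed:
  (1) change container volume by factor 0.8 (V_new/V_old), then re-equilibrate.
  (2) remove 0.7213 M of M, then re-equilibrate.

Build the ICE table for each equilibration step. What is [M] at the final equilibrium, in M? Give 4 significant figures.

Q₀ = 0.01163 vs Keq = 0.05154 ⇒ Q<K, forward
Step 1:
                  L         M         J
  Initial    0.8195     4.529   0.03537
  Change    -0.1409  -0.07045   0.07045
  Equil      0.6786     4.459    0.1058
  solve Keq expr → x = 0.07045; check Q = 0.05154
Then change container volume by factor 0.8 (V_new/V_old).
Step 2:
                  L         M         J
  Initial    0.8483     5.573    0.1323
  Change   -0.07585  -0.03793   0.03793
  Equil      0.7724     5.535    0.1702
  solve Keq expr → x = 0.03793; check Q = 0.05154
Then remove 0.7213 M of M.
Step 3:
                  L         M         J
  Initial    0.7724     4.814    0.1702
  Change    0.02449   0.01224  -0.01224
  Equil      0.7969     4.826     0.158
  solve Keq expr → x = -0.01224; check Q = 0.05154

[M]_eq = 4.826 M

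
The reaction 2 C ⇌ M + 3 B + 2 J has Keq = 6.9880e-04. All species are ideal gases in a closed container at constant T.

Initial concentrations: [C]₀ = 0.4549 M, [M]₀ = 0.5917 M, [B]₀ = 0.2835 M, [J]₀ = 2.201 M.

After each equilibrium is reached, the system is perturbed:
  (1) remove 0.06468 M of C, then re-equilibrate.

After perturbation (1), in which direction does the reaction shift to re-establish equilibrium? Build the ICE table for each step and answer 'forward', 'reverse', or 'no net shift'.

Direction: reverse

Q₀ = 0.3156 vs Keq = 6.9880e-04 ⇒ Q>K, reverse
Step 1:
                   C          M          B          J
  I           0.4549     0.5917     0.2835      2.201
  C            0.156     -0.078     -0.234     -0.156
  E           0.6109     0.5137    0.04951      2.045
  solve Keq expr → x = -0.078; check Q = 6.9880e-04
Then remove 0.06468 M of C.
Step 2:
                   C          M          B          J
  I           0.5462     0.5137    0.04951      2.045
  C         0.002244  -0.001122  -0.003367  -0.002244
  E           0.5485     0.5126    0.04615      2.043
  solve Keq expr → x = -0.001122; check Q = 6.9880e-04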